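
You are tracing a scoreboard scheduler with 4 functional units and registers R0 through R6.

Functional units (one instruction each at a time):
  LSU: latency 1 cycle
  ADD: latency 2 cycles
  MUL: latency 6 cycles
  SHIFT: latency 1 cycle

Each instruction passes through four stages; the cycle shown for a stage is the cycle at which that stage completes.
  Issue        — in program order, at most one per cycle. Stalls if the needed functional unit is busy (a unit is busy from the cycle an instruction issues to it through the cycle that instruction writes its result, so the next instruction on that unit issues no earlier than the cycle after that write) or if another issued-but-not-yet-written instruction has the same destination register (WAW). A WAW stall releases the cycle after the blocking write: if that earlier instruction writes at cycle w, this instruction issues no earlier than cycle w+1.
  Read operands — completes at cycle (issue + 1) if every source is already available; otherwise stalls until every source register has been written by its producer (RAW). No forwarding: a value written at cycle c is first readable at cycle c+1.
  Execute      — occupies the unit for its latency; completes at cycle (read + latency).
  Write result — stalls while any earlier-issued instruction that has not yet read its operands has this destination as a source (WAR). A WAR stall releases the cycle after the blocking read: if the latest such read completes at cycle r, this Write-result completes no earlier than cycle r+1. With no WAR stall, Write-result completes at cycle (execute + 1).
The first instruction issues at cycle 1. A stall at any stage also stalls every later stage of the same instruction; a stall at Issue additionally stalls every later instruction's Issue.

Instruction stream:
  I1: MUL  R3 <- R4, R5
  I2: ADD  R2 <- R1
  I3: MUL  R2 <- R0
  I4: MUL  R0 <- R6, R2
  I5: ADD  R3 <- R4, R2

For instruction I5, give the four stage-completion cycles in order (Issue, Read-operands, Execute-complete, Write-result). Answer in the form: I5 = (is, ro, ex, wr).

I5 = (20, 21, 23, 24)

I1: IS=1 RO=2 EX=8 WR=9
I2: IS=2 RO=3 EX=5 WR=6
I3: IS=10 RO=11 EX=17 WR=18  [struct: MUL busy until I1 writes@9]
I4: IS=19 RO=20 EX=26 WR=27  [struct: MUL busy until I3 writes@18]
I5: IS=20 RO=21 EX=23 WR=24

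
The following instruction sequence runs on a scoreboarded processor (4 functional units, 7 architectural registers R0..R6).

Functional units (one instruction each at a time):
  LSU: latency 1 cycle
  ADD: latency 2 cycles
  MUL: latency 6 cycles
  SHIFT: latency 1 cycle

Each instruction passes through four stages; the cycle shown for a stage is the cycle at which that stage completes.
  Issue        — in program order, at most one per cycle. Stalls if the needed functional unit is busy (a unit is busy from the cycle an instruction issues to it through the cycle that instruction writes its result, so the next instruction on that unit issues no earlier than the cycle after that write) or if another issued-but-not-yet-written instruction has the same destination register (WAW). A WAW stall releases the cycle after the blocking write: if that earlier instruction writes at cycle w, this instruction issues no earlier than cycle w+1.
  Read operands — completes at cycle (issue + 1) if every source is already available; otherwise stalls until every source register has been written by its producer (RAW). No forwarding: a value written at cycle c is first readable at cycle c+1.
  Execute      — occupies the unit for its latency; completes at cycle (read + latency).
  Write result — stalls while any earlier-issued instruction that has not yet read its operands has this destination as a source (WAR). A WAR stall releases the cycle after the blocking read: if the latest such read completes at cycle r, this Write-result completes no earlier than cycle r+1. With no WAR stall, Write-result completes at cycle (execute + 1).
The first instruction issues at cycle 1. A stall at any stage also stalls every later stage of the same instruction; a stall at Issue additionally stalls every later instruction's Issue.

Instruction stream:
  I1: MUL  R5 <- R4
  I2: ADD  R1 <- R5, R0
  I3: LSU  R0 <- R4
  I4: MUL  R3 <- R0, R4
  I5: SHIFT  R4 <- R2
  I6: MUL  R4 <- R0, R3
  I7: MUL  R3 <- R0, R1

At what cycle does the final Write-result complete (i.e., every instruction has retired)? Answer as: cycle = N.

cycle = 37

1) issue 1, read 2, done 8, write 9
2) issue 2, read 10, done 12, write 13  <RAW R5: wait I1 write@9>
3) issue 3, read 4, done 5, write 11  <WAR R0: wait I2 read@10>
4) issue 10, read 12, done 18, write 19  <struct: MUL busy until I1 writes@9 / RAW R0: wait I3 write@11>
5) issue 11, read 12, done 13, write 14
6) issue 20, read 21, done 27, write 28  <struct: MUL busy until I4 writes@19>
7) issue 29, read 30, done 36, write 37  <struct: MUL busy until I6 writes@28>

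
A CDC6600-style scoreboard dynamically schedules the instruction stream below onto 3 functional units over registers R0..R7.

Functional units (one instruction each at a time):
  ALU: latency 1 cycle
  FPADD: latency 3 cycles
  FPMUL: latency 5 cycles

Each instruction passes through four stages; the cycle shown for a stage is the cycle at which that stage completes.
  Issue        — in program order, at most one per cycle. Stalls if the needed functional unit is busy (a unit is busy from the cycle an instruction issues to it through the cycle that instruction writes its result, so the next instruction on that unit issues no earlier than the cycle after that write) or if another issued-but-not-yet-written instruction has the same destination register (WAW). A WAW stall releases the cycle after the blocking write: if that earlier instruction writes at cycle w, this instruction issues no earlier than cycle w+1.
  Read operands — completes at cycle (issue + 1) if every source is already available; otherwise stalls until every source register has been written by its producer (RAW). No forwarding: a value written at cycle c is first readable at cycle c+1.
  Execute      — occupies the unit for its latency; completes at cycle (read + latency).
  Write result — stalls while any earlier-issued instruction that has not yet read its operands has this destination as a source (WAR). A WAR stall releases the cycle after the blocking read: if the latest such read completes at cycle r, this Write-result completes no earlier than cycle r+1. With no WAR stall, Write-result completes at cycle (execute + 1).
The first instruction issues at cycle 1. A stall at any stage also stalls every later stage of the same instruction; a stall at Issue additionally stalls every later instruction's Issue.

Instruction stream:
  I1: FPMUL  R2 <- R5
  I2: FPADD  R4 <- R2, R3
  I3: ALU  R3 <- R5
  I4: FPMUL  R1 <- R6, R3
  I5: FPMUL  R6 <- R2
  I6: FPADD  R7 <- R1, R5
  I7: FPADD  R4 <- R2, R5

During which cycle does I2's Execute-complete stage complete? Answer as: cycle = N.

1) issue 1, read 2, done 7, write 8
2) issue 2, read 9, done 12, write 13  <RAW R2: wait I1 write@8>
3) issue 3, read 4, done 5, write 10  <WAR R3: wait I2 read@9>
4) issue 9, read 11, done 16, write 17  <struct: FPMUL busy until I1 writes@8 / RAW R3: wait I3 write@10>
5) issue 18, read 19, done 24, write 25  <struct: FPMUL busy until I4 writes@17>
6) issue 19, read 20, done 23, write 24
7) issue 25, read 26, done 29, write 30  <struct: FPADD busy until I6 writes@24>

cycle = 12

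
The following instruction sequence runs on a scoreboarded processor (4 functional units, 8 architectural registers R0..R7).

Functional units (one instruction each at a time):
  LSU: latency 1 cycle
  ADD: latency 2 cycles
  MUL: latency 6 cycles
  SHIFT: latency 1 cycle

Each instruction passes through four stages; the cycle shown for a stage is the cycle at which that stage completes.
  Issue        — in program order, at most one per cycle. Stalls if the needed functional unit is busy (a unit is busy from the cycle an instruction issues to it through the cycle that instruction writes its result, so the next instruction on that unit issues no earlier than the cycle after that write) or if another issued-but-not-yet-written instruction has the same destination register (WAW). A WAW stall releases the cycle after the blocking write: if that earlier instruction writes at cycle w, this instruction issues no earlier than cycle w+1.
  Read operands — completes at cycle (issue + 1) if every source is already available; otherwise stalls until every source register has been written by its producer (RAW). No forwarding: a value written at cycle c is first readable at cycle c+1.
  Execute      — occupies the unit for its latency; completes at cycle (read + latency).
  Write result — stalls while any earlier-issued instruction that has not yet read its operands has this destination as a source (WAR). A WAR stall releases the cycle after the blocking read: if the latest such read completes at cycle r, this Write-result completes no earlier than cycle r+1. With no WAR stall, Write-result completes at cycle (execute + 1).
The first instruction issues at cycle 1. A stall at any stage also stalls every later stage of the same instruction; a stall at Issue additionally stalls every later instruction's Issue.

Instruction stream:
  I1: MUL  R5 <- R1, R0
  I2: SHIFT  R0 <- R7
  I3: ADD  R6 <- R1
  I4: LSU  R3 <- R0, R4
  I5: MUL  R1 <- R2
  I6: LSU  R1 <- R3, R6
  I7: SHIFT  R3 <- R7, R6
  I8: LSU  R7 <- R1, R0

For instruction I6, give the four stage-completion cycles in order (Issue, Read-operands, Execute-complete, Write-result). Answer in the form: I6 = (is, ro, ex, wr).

I6 = (19, 20, 21, 22)

1) issue 1, read 2, done 8, write 9
2) issue 2, read 3, done 4, write 5
3) issue 3, read 4, done 6, write 7
4) issue 4, read 6, done 7, write 8  <RAW R0: wait I2 write@5>
5) issue 10, read 11, done 17, write 18  <struct: MUL busy until I1 writes@9>
6) issue 19, read 20, done 21, write 22  <WAW R1: wait I5 write@18>
7) issue 20, read 21, done 22, write 23
8) issue 23, read 24, done 25, write 26  <struct: LSU busy until I6 writes@22>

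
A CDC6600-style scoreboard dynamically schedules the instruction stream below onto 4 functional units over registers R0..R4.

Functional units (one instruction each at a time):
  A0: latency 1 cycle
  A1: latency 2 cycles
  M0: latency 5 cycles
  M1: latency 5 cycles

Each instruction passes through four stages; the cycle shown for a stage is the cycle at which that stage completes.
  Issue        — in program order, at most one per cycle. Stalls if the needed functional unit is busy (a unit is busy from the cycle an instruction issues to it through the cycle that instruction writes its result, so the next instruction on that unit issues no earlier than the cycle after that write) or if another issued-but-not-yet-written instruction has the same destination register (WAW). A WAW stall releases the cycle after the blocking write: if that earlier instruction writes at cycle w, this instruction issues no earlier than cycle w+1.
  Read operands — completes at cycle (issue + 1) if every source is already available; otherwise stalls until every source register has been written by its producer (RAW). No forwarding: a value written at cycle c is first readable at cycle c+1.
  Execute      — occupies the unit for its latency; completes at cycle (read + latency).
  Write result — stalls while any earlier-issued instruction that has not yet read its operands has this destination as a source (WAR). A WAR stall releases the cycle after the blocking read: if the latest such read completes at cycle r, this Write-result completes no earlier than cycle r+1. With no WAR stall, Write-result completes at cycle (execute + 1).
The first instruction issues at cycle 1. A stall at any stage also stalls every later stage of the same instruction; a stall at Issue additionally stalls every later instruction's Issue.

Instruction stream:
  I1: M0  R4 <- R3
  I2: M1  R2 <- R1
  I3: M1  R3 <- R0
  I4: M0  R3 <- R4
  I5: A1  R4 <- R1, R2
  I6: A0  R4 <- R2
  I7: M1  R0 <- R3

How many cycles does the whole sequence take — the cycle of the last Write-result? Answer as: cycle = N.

c1: I1→M0
c2: I1 RO, I2→M1
c3: I2 RO
c7: I1 EX
c8: I1 WR R4, I2 EX
c9: I2 WR R2
c10: I3→M1
c11: I3 RO
c16: I3 EX
c17: I3 WR R3
c18: I4→M0
c19: I4 RO, I5→A1
c20: I5 RO
c22: I5 EX
c23: I5 WR R4
c24: I4 EX, I6→A0
c25: I4 WR R3, I6 RO, I7→M1
c26: I6 EX, I7 RO
c27: I6 WR R4
c31: I7 EX
c32: I7 WR R0

cycle = 32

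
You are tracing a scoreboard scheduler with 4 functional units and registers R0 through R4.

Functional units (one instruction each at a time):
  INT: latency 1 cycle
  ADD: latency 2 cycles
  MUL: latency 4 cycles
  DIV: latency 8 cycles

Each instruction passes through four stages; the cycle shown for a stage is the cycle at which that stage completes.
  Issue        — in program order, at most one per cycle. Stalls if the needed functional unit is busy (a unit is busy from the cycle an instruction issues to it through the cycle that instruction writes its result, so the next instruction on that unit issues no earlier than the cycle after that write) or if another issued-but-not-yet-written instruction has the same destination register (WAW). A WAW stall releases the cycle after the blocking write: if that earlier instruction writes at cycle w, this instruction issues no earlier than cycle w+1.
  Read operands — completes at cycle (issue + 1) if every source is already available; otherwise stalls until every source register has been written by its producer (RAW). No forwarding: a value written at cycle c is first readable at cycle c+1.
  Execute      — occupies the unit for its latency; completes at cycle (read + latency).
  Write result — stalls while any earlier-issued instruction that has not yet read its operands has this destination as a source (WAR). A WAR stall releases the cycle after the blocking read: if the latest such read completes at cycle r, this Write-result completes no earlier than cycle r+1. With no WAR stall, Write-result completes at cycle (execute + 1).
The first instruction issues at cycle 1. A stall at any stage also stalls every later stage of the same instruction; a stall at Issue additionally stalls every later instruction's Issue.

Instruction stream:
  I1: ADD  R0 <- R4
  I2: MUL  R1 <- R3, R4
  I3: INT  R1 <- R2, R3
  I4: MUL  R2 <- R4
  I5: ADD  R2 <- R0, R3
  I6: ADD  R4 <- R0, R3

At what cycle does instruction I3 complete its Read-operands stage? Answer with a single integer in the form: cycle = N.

cycle = 10

I1 -> (1, 2, 4, 5)
I2 -> (2, 3, 7, 8)
I3 -> (9, 10, 11, 12)  // WAW R1: wait I2 write@8
I4 -> (10, 11, 15, 16)
I5 -> (17, 18, 20, 21)  // WAW R2: wait I4 write@16
I6 -> (22, 23, 25, 26)  // struct: ADD busy until I5 writes@21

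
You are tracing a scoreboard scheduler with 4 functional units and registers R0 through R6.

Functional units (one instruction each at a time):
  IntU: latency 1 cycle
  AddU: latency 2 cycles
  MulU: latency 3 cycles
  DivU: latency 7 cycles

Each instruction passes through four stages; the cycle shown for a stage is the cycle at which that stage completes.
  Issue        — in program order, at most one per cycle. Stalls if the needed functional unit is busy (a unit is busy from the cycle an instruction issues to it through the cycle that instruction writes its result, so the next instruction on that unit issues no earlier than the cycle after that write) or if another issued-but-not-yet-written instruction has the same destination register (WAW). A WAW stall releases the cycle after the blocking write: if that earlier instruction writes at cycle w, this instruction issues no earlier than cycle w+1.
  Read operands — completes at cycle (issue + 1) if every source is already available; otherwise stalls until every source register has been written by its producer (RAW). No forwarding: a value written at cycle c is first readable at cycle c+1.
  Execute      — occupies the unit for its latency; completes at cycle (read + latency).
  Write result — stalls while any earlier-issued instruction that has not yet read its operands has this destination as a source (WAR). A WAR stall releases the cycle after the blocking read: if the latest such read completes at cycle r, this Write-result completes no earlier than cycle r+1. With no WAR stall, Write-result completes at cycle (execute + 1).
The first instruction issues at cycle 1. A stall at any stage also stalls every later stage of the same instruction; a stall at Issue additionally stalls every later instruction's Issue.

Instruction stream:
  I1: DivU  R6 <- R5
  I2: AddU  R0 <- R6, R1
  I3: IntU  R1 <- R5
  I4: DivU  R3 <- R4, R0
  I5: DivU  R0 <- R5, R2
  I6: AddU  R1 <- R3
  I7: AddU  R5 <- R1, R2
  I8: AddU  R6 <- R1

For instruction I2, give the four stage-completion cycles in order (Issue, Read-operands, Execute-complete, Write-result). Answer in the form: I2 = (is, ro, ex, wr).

c1: issue I1 (DivU)
c2: I1 read-ops | issue I2 (AddU)
c3: issue I3 (IntU)
c4: I3 read-ops
c5: I3 finished on IntU
c9: I1 finished on DivU
c10: I1→R6
c11: I2 read-ops | issue I4 (DivU)
c12: I3→R1
c13: I2 finished on AddU
c14: I2→R0
c15: I4 read-ops
c22: I4 finished on DivU
c23: I4→R3
c24: issue I5 (DivU)
c25: I5 read-ops | issue I6 (AddU)
c26: I6 read-ops
c28: I6 finished on AddU
c29: I6→R1
c30: issue I7 (AddU)
c31: I7 read-ops
c32: I5 finished on DivU
c33: I5→R0 | I7 finished on AddU
c34: I7→R5
c35: issue I8 (AddU)
c36: I8 read-ops
c38: I8 finished on AddU
c39: I8→R6

I2 = (2, 11, 13, 14)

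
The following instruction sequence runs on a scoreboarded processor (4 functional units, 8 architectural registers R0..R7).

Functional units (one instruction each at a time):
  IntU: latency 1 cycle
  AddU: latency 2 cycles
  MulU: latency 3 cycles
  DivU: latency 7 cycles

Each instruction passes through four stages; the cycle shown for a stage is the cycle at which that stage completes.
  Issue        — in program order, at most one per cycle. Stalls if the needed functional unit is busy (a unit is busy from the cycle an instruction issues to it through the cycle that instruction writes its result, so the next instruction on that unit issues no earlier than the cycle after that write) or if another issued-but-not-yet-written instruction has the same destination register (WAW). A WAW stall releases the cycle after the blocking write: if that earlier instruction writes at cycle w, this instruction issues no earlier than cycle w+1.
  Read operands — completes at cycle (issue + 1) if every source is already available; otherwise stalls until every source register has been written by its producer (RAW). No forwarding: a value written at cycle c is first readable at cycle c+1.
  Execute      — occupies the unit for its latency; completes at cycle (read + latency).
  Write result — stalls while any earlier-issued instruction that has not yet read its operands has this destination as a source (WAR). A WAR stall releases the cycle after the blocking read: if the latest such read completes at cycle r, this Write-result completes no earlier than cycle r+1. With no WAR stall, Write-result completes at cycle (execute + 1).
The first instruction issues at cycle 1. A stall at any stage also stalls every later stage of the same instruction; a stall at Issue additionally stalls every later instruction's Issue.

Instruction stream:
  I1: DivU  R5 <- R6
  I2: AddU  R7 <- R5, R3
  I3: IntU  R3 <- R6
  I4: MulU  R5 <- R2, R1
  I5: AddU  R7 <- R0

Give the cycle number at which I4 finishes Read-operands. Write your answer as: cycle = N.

cycle = 12

I1 -> (1, 2, 9, 10)
I2 -> (2, 11, 13, 14)  // RAW R5: wait I1 write@10
I3 -> (3, 4, 5, 12)  // WAR R3: wait I2 read@11
I4 -> (11, 12, 15, 16)  // WAW R5: wait I1 write@10
I5 -> (15, 16, 18, 19)  // struct: AddU busy until I2 writes@14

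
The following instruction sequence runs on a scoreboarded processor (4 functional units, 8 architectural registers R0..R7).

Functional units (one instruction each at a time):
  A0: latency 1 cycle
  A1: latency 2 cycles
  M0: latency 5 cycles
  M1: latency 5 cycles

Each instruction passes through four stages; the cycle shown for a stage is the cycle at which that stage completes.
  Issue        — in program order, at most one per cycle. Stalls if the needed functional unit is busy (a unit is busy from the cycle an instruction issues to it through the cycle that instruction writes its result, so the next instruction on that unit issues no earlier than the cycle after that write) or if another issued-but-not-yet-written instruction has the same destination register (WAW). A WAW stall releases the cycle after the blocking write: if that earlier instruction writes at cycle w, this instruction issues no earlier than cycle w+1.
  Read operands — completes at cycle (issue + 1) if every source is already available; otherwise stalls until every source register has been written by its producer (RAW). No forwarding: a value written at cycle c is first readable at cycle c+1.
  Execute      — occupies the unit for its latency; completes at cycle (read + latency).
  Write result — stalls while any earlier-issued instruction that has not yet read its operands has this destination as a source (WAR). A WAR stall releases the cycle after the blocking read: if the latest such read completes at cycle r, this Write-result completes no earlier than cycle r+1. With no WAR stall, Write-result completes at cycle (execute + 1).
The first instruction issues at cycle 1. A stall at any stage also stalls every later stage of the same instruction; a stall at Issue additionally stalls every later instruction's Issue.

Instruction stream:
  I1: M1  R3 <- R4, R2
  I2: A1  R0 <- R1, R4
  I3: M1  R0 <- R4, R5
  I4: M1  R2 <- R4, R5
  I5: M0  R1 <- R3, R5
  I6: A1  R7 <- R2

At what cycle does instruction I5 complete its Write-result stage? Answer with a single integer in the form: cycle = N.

I1  is:1  ro:2  ex:7  wr:8
I2  is:2  ro:3  ex:5  wr:6
I3  is:9  ro:10  ex:15  wr:16  — struct: M1 busy until I1 writes@8
I4  is:17  ro:18  ex:23  wr:24  — struct: M1 busy until I3 writes@16
I5  is:18  ro:19  ex:24  wr:25
I6  is:19  ro:25  ex:27  wr:28  — RAW R2: wait I4 write@24

cycle = 25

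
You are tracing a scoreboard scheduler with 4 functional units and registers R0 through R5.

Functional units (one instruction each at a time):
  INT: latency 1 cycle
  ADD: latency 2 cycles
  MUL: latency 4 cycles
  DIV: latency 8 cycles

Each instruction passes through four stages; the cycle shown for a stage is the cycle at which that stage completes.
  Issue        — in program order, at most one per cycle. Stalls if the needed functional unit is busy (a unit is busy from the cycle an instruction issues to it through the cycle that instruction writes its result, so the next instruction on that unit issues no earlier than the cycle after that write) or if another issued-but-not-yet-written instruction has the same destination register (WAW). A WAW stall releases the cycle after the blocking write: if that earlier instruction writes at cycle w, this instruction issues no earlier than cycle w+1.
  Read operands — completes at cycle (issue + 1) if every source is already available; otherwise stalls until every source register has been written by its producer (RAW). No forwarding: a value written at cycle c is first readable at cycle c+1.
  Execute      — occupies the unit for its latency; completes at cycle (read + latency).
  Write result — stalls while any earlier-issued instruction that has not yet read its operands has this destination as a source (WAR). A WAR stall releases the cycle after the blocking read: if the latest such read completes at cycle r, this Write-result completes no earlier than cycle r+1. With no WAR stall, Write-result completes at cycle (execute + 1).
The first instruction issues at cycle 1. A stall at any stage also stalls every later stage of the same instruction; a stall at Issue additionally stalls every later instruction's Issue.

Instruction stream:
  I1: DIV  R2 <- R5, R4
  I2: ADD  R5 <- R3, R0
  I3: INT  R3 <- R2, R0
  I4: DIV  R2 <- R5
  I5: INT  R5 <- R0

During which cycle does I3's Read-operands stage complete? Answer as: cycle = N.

I1  is:1  ro:2  ex:10  wr:11
I2  is:2  ro:3  ex:5  wr:6
I3  is:3  ro:12  ex:13  wr:14  — RAW R2: wait I1 write@11
I4  is:12  ro:13  ex:21  wr:22  — struct: DIV busy until I1 writes@11
I5  is:15  ro:16  ex:17  wr:18  — struct: INT busy until I3 writes@14

cycle = 12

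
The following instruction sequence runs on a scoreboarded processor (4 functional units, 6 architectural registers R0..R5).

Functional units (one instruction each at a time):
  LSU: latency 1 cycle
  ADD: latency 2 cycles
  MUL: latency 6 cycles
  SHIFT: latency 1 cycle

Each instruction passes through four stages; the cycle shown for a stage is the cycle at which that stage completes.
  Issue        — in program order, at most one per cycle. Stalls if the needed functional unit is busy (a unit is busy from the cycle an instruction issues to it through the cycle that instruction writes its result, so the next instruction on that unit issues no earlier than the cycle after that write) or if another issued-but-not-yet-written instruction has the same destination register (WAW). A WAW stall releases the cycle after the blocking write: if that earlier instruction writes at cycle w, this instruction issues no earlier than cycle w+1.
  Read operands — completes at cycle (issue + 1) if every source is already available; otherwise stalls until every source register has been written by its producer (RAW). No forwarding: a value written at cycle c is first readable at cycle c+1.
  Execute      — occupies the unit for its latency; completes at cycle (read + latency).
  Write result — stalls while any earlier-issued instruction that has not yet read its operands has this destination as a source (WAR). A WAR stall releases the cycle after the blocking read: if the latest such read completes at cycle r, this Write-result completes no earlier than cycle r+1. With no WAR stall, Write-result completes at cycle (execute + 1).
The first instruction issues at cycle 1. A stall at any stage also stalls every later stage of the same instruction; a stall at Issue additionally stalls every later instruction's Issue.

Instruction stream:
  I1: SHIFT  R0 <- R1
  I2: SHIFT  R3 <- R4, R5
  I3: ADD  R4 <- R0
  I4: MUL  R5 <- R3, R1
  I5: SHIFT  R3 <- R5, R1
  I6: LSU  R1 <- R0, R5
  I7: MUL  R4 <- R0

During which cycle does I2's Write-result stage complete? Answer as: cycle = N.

t=1  issue I1 (SHIFT)
t=2  I1 read-ops
t=3  I1 finished on SHIFT
t=4  I1→R0
t=5  issue I2 (SHIFT)
t=6  I2 read-ops | issue I3 (ADD)
t=7  I2 finished on SHIFT | I3 read-ops | issue I4 (MUL)
t=8  I2→R3
t=9  I3 finished on ADD | I4 read-ops | issue I5 (SHIFT)
t=10  I3→R4 | issue I6 (LSU)
t=15  I4 finished on MUL
t=16  I4→R5
t=17  I5 read-ops | I6 read-ops | issue I7 (MUL)
t=18  I5 finished on SHIFT | I6 finished on LSU | I7 read-ops
t=19  I5→R3 | I6→R1
t=24  I7 finished on MUL
t=25  I7→R4

cycle = 8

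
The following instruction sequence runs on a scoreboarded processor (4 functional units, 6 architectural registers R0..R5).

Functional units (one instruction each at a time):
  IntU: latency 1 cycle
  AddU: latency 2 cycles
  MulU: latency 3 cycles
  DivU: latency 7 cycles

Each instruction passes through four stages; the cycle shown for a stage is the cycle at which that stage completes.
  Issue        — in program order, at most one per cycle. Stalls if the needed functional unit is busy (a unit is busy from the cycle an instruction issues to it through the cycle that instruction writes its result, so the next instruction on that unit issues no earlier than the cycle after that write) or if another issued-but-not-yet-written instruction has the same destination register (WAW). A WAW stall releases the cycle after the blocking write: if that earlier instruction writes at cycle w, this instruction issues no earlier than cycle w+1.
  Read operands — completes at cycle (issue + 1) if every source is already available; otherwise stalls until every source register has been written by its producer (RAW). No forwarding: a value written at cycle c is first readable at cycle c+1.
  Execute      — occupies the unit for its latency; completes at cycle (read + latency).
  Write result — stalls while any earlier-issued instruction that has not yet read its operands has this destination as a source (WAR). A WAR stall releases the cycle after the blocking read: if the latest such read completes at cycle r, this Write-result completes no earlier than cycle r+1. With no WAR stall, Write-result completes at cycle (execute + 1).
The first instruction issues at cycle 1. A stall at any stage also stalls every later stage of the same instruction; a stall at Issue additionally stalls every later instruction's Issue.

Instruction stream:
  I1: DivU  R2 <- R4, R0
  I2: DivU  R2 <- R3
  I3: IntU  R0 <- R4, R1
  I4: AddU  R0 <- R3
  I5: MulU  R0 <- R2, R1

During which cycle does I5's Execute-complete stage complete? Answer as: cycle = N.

cycle 1: issue I1 (DivU)
cycle 2: I1 read-ops
cycle 9: I1 finished on DivU
cycle 10: I1→R2
cycle 11: issue I2 (DivU)
cycle 12: I2 read-ops · issue I3 (IntU)
cycle 13: I3 read-ops
cycle 14: I3 finished on IntU
cycle 15: I3→R0
cycle 16: issue I4 (AddU)
cycle 17: I4 read-ops
cycle 19: I2 finished on DivU · I4 finished on AddU
cycle 20: I2→R2 · I4→R0
cycle 21: issue I5 (MulU)
cycle 22: I5 read-ops
cycle 25: I5 finished on MulU
cycle 26: I5→R0

cycle = 25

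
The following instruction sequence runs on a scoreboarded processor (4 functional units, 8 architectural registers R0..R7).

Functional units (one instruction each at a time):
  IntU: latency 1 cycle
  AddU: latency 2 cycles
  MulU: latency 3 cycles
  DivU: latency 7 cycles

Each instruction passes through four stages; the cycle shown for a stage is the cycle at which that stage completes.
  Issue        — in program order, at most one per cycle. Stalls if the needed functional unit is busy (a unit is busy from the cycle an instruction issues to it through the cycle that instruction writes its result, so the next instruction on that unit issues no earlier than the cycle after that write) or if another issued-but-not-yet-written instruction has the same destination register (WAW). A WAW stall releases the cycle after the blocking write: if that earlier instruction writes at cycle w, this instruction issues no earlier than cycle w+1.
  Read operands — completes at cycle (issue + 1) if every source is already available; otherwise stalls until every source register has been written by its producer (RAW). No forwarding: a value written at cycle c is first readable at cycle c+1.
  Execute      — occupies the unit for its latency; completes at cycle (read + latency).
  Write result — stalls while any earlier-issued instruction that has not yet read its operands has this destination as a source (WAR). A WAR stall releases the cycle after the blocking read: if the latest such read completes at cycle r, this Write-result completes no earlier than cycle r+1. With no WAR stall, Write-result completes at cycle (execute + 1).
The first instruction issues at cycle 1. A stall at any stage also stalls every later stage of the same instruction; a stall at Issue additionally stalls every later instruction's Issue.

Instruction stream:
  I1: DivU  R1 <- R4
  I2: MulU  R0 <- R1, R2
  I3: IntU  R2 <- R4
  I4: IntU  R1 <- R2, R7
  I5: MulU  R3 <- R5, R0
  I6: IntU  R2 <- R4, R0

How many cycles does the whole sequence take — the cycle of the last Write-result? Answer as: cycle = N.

I1  is:1  ro:2  ex:9  wr:10
I2  is:2  ro:11  ex:14  wr:15  — RAW R1: wait I1 write@10
I3  is:3  ro:4  ex:5  wr:12  — WAR R2: wait I2 read@11
I4  is:13  ro:14  ex:15  wr:16  — struct: IntU busy until I3 writes@12
I5  is:16  ro:17  ex:20  wr:21  — struct: MulU busy until I2 writes@15
I6  is:17  ro:18  ex:19  wr:20

cycle = 21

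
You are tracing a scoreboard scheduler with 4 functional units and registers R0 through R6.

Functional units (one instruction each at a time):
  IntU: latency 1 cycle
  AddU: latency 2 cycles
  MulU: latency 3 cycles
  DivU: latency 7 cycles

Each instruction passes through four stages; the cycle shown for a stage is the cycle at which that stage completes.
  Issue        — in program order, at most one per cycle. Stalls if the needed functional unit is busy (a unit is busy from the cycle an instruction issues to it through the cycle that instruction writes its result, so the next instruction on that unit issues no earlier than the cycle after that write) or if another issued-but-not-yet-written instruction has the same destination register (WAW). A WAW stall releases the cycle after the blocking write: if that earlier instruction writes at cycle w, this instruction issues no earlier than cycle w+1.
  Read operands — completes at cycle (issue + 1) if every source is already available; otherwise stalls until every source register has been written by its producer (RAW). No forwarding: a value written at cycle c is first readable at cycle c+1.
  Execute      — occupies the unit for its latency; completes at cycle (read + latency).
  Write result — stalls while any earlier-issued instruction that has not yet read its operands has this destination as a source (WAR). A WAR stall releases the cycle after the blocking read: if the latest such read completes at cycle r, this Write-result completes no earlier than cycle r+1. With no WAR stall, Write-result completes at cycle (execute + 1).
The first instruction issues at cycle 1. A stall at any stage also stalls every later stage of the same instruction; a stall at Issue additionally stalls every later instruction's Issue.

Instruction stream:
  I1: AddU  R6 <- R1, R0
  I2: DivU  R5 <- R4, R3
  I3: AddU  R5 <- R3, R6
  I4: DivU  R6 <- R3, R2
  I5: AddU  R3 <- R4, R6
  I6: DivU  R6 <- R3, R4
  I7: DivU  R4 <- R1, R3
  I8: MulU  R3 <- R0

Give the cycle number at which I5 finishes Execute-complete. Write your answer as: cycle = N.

cycle = 25

I1: IS=1 RO=2 EX=4 WR=5
I2: IS=2 RO=3 EX=10 WR=11
I3: IS=12 RO=13 EX=15 WR=16  [WAW R5: wait I2 write@11]
I4: IS=13 RO=14 EX=21 WR=22
I5: IS=17 RO=23 EX=25 WR=26  [struct: AddU busy until I3 writes@16; RAW R6: wait I4 write@22]
I6: IS=23 RO=27 EX=34 WR=35  [struct: DivU busy until I4 writes@22; RAW R3: wait I5 write@26]
I7: IS=36 RO=37 EX=44 WR=45  [struct: DivU busy until I6 writes@35]
I8: IS=37 RO=38 EX=41 WR=42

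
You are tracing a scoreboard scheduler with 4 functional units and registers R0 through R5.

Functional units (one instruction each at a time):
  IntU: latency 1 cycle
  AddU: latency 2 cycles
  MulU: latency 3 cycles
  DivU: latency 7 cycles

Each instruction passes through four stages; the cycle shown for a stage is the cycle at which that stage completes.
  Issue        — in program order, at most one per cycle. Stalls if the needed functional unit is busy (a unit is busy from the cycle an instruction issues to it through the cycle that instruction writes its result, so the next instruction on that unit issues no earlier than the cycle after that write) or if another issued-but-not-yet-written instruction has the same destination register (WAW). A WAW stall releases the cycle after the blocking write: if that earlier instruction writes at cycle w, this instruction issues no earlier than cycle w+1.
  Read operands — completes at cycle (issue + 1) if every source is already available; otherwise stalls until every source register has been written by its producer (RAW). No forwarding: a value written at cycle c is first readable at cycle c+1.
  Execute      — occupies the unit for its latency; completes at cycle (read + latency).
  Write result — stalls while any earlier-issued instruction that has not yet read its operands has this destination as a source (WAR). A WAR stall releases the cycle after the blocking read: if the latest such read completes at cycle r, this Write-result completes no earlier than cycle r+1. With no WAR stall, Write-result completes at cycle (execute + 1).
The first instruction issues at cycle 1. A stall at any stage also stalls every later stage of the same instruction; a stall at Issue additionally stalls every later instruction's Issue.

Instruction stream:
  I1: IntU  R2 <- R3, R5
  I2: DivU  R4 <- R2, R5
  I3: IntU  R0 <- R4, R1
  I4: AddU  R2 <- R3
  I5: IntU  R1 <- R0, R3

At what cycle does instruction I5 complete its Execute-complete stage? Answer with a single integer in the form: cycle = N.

[I1] 1/2/3/4
[I2] 2/5/12/13  (RAW R2: wait I1 write@4)
[I3] 5/14/15/16  (struct: IntU busy until I1 writes@4; RAW R4: wait I2 write@13)
[I4] 6/7/9/10
[I5] 17/18/19/20  (struct: IntU busy until I3 writes@16)

cycle = 19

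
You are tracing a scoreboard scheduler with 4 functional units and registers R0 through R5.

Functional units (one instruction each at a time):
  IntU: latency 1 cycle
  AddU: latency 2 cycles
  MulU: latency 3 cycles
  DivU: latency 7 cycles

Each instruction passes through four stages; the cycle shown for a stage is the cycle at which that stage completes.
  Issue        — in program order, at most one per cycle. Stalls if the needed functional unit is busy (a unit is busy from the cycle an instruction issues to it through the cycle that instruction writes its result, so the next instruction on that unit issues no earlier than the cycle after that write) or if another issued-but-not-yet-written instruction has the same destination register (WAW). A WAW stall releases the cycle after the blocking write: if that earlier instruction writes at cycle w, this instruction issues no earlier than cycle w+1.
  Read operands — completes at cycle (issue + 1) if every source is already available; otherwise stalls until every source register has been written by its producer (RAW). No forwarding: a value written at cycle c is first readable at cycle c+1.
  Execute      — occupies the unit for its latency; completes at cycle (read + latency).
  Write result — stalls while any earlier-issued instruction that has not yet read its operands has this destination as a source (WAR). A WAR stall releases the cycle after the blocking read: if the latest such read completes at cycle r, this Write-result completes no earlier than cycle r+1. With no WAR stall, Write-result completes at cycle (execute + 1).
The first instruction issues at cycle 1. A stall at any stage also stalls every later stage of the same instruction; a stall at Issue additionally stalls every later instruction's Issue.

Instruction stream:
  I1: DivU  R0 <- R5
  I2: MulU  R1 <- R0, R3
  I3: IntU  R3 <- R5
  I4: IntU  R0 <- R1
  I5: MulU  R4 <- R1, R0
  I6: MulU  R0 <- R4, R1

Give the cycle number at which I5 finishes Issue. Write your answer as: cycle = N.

c1: I1→DivU
c2: I1 RO; I2→MulU
c3: I3→IntU
c4: I3 RO
c5: I3 EX
c9: I1 EX
c10: I1 WR R0
c11: I2 RO
c12: I3 WR R3
c13: I4→IntU
c14: I2 EX
c15: I2 WR R1
c16: I4 RO; I5→MulU
c17: I4 EX
c18: I4 WR R0
c19: I5 RO
c22: I5 EX
c23: I5 WR R4
c24: I6→MulU
c25: I6 RO
c28: I6 EX
c29: I6 WR R0

cycle = 16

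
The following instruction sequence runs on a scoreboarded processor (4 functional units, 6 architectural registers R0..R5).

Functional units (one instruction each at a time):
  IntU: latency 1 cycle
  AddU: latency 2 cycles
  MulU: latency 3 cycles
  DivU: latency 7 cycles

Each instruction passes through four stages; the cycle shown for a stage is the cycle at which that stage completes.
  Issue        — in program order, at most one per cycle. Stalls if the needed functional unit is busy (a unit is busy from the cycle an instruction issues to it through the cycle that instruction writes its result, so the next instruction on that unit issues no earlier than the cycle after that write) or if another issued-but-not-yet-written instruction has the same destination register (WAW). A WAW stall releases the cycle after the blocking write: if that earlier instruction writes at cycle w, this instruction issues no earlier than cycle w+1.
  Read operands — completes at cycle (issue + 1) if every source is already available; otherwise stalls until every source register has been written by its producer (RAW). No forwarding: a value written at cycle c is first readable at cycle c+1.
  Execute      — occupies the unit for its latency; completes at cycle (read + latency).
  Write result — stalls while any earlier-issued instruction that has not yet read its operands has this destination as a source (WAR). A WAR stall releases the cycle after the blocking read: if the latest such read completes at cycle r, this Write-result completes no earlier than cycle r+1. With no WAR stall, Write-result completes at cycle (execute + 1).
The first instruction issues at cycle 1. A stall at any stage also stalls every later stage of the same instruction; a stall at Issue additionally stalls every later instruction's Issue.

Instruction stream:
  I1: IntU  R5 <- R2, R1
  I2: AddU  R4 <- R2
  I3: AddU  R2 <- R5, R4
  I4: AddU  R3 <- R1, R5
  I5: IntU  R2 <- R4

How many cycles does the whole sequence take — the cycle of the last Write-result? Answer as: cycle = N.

cycle = 16

cycle 1: I1 dispatched to IntU
cycle 2: I1 operands ready; I2 dispatched to AddU
cycle 3: I1 complete; I2 operands ready
cycle 4: R5←I1
cycle 5: I2 complete
cycle 6: R4←I2
cycle 7: I3 dispatched to AddU
cycle 8: I3 operands ready
cycle 10: I3 complete
cycle 11: R2←I3
cycle 12: I4 dispatched to AddU
cycle 13: I4 operands ready; I5 dispatched to IntU
cycle 14: I5 operands ready
cycle 15: I4 complete; I5 complete
cycle 16: R3←I4; R2←I5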